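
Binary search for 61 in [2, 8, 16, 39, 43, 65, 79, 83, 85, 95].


Step 1: lo=0, hi=9, mid=4, val=43
Step 2: lo=5, hi=9, mid=7, val=83
Step 3: lo=5, hi=6, mid=5, val=65

Not found


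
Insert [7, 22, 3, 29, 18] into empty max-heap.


Insert 7: [7]
Insert 22: [22, 7]
Insert 3: [22, 7, 3]
Insert 29: [29, 22, 3, 7]
Insert 18: [29, 22, 3, 7, 18]

Final heap: [29, 22, 3, 7, 18]


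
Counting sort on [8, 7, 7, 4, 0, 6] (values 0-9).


Input: [8, 7, 7, 4, 0, 6]
Counts: [1, 0, 0, 0, 1, 0, 1, 2, 1, 0]

Sorted: [0, 4, 6, 7, 7, 8]


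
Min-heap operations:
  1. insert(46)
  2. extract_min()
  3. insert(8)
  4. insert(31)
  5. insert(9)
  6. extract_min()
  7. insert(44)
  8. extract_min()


insert(46) -> [46]
extract_min()->46, []
insert(8) -> [8]
insert(31) -> [8, 31]
insert(9) -> [8, 31, 9]
extract_min()->8, [9, 31]
insert(44) -> [9, 31, 44]
extract_min()->9, [31, 44]

Final heap: [31, 44]


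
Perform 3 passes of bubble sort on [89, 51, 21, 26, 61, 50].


Initial: [89, 51, 21, 26, 61, 50]
Pass 1: [51, 21, 26, 61, 50, 89] (5 swaps)
Pass 2: [21, 26, 51, 50, 61, 89] (3 swaps)
Pass 3: [21, 26, 50, 51, 61, 89] (1 swaps)

After 3 passes: [21, 26, 50, 51, 61, 89]


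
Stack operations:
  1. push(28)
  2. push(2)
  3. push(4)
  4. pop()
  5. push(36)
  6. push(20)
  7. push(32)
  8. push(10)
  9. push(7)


push(28) -> [28]
push(2) -> [28, 2]
push(4) -> [28, 2, 4]
pop()->4, [28, 2]
push(36) -> [28, 2, 36]
push(20) -> [28, 2, 36, 20]
push(32) -> [28, 2, 36, 20, 32]
push(10) -> [28, 2, 36, 20, 32, 10]
push(7) -> [28, 2, 36, 20, 32, 10, 7]

Final stack: [28, 2, 36, 20, 32, 10, 7]


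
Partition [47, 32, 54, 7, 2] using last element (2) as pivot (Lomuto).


Pivot: 2
Place pivot at 0: [2, 32, 54, 7, 47]

Partitioned: [2, 32, 54, 7, 47]


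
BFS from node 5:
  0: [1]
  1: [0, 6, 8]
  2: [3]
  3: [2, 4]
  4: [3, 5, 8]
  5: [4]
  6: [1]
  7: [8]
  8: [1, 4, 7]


Visit 5, enqueue [4]
Visit 4, enqueue [3, 8]
Visit 3, enqueue [2]
Visit 8, enqueue [1, 7]
Visit 2, enqueue []
Visit 1, enqueue [0, 6]
Visit 7, enqueue []
Visit 0, enqueue []
Visit 6, enqueue []

BFS order: [5, 4, 3, 8, 2, 1, 7, 0, 6]


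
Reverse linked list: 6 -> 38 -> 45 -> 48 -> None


Step 1: curr=6, set curr.next=prev(None) | reversed so far: 6
Step 2: curr=38, set curr.next=prev(6) | reversed so far: 38 -> 6
Step 3: curr=45, set curr.next=prev(38) | reversed so far: 45 -> 38 -> 6
Step 4: curr=48, set curr.next=prev(45) | reversed so far: 48 -> 45 -> 38 -> 6

48 -> 45 -> 38 -> 6 -> None


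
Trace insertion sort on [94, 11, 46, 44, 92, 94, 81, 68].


Initial: [94, 11, 46, 44, 92, 94, 81, 68]
Insert 11: [11, 94, 46, 44, 92, 94, 81, 68]
Insert 46: [11, 46, 94, 44, 92, 94, 81, 68]
Insert 44: [11, 44, 46, 94, 92, 94, 81, 68]
Insert 92: [11, 44, 46, 92, 94, 94, 81, 68]
Insert 94: [11, 44, 46, 92, 94, 94, 81, 68]
Insert 81: [11, 44, 46, 81, 92, 94, 94, 68]
Insert 68: [11, 44, 46, 68, 81, 92, 94, 94]

Sorted: [11, 44, 46, 68, 81, 92, 94, 94]


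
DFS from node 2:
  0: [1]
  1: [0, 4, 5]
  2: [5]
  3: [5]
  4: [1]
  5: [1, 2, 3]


Visit 2, push [5]
Visit 5, push [3, 1]
Visit 1, push [4, 0]
Visit 0, push []
Visit 4, push []
Visit 3, push []

DFS order: [2, 5, 1, 0, 4, 3]


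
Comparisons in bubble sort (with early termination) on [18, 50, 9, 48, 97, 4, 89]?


Algorithm: bubble sort (with early termination)
Input: [18, 50, 9, 48, 97, 4, 89]
Sorted: [4, 9, 18, 48, 50, 89, 97]

21


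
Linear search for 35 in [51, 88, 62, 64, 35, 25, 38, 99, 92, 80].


i=0: 51!=35
i=1: 88!=35
i=2: 62!=35
i=3: 64!=35
i=4: 35==35 found!

Found at 4, 5 comps


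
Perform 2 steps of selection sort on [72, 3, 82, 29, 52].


Initial: [72, 3, 82, 29, 52]
Step 1: min=3 at 1
  Swap: [3, 72, 82, 29, 52]
Step 2: min=29 at 3
  Swap: [3, 29, 82, 72, 52]

After 2 steps: [3, 29, 82, 72, 52]


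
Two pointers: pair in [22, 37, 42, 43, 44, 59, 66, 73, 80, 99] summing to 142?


lo=0(22)+hi=9(99)=121
lo=1(37)+hi=9(99)=136
lo=2(42)+hi=9(99)=141
lo=3(43)+hi=9(99)=142

Yes: 43+99=142


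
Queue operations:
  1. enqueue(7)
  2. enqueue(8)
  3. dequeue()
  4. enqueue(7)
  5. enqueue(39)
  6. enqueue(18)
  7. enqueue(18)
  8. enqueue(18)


enqueue(7) -> [7]
enqueue(8) -> [7, 8]
dequeue()->7, [8]
enqueue(7) -> [8, 7]
enqueue(39) -> [8, 7, 39]
enqueue(18) -> [8, 7, 39, 18]
enqueue(18) -> [8, 7, 39, 18, 18]
enqueue(18) -> [8, 7, 39, 18, 18, 18]

Final queue: [8, 7, 39, 18, 18, 18]


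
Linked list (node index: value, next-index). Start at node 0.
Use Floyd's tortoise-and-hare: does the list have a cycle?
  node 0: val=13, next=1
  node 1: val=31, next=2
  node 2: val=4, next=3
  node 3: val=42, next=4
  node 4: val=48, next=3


Floyd's tortoise (slow, +1) and hare (fast, +2):
  init: slow=0, fast=0
  step 1: slow=1, fast=2
  step 2: slow=2, fast=4
  step 3: slow=3, fast=4
  step 4: slow=4, fast=4
  slow == fast at node 4: cycle detected

Cycle: yes


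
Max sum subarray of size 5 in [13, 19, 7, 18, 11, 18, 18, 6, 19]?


[0:5]: 68
[1:6]: 73
[2:7]: 72
[3:8]: 71
[4:9]: 72

Max: 73 at [1:6]


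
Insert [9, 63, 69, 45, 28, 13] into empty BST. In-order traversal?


Insert 9: root
Insert 63: R from 9
Insert 69: R from 9 -> R from 63
Insert 45: R from 9 -> L from 63
Insert 28: R from 9 -> L from 63 -> L from 45
Insert 13: R from 9 -> L from 63 -> L from 45 -> L from 28

In-order: [9, 13, 28, 45, 63, 69]


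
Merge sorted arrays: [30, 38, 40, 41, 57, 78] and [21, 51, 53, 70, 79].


Take 21 from B
Take 30 from A
Take 38 from A
Take 40 from A
Take 41 from A
Take 51 from B
Take 53 from B
Take 57 from A
Take 70 from B
Take 78 from A

Merged: [21, 30, 38, 40, 41, 51, 53, 57, 70, 78, 79]


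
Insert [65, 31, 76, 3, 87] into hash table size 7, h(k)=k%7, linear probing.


Insert 65: h=2 -> slot 2
Insert 31: h=3 -> slot 3
Insert 76: h=6 -> slot 6
Insert 3: h=3, 1 probes -> slot 4
Insert 87: h=3, 2 probes -> slot 5

Table: [None, None, 65, 31, 3, 87, 76]


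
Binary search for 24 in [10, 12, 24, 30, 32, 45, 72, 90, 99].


Step 1: lo=0, hi=8, mid=4, val=32
Step 2: lo=0, hi=3, mid=1, val=12
Step 3: lo=2, hi=3, mid=2, val=24

Found at index 2


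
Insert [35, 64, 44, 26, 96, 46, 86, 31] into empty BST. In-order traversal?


Insert 35: root
Insert 64: R from 35
Insert 44: R from 35 -> L from 64
Insert 26: L from 35
Insert 96: R from 35 -> R from 64
Insert 46: R from 35 -> L from 64 -> R from 44
Insert 86: R from 35 -> R from 64 -> L from 96
Insert 31: L from 35 -> R from 26

In-order: [26, 31, 35, 44, 46, 64, 86, 96]


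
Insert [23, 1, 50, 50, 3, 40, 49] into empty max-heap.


Insert 23: [23]
Insert 1: [23, 1]
Insert 50: [50, 1, 23]
Insert 50: [50, 50, 23, 1]
Insert 3: [50, 50, 23, 1, 3]
Insert 40: [50, 50, 40, 1, 3, 23]
Insert 49: [50, 50, 49, 1, 3, 23, 40]

Final heap: [50, 50, 49, 1, 3, 23, 40]


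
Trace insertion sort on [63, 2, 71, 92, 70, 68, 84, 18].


Initial: [63, 2, 71, 92, 70, 68, 84, 18]
Insert 2: [2, 63, 71, 92, 70, 68, 84, 18]
Insert 71: [2, 63, 71, 92, 70, 68, 84, 18]
Insert 92: [2, 63, 71, 92, 70, 68, 84, 18]
Insert 70: [2, 63, 70, 71, 92, 68, 84, 18]
Insert 68: [2, 63, 68, 70, 71, 92, 84, 18]
Insert 84: [2, 63, 68, 70, 71, 84, 92, 18]
Insert 18: [2, 18, 63, 68, 70, 71, 84, 92]

Sorted: [2, 18, 63, 68, 70, 71, 84, 92]


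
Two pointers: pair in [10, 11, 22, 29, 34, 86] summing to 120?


lo=0(10)+hi=5(86)=96
lo=1(11)+hi=5(86)=97
lo=2(22)+hi=5(86)=108
lo=3(29)+hi=5(86)=115
lo=4(34)+hi=5(86)=120

Yes: 34+86=120


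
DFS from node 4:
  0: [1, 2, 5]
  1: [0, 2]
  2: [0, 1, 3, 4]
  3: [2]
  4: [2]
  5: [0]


Visit 4, push [2]
Visit 2, push [3, 1, 0]
Visit 0, push [5, 1]
Visit 1, push []
Visit 5, push []
Visit 3, push []

DFS order: [4, 2, 0, 1, 5, 3]


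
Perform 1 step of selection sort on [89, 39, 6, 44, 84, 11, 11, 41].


Initial: [89, 39, 6, 44, 84, 11, 11, 41]
Step 1: min=6 at 2
  Swap: [6, 39, 89, 44, 84, 11, 11, 41]

After 1 step: [6, 39, 89, 44, 84, 11, 11, 41]


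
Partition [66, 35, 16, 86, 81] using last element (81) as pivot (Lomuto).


Pivot: 81
  66 <= 81: advance i (no swap)
  35 <= 81: advance i (no swap)
  16 <= 81: advance i (no swap)
Place pivot at 3: [66, 35, 16, 81, 86]

Partitioned: [66, 35, 16, 81, 86]


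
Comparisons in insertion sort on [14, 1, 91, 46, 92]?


Algorithm: insertion sort
Input: [14, 1, 91, 46, 92]
Sorted: [1, 14, 46, 91, 92]

5


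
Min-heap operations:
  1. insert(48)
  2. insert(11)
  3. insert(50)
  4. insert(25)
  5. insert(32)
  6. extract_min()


insert(48) -> [48]
insert(11) -> [11, 48]
insert(50) -> [11, 48, 50]
insert(25) -> [11, 25, 50, 48]
insert(32) -> [11, 25, 50, 48, 32]
extract_min()->11, [25, 32, 50, 48]

Final heap: [25, 32, 50, 48]


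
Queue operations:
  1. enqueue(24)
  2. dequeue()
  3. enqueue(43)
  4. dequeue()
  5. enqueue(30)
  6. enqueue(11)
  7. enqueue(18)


enqueue(24) -> [24]
dequeue()->24, []
enqueue(43) -> [43]
dequeue()->43, []
enqueue(30) -> [30]
enqueue(11) -> [30, 11]
enqueue(18) -> [30, 11, 18]

Final queue: [30, 11, 18]


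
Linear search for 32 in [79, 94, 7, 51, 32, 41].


i=0: 79!=32
i=1: 94!=32
i=2: 7!=32
i=3: 51!=32
i=4: 32==32 found!

Found at 4, 5 comps


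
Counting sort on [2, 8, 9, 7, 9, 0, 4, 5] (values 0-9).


Input: [2, 8, 9, 7, 9, 0, 4, 5]
Counts: [1, 0, 1, 0, 1, 1, 0, 1, 1, 2]

Sorted: [0, 2, 4, 5, 7, 8, 9, 9]


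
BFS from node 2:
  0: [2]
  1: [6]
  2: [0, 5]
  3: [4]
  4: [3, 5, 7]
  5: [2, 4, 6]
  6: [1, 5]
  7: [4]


Visit 2, enqueue [0, 5]
Visit 0, enqueue []
Visit 5, enqueue [4, 6]
Visit 4, enqueue [3, 7]
Visit 6, enqueue [1]
Visit 3, enqueue []
Visit 7, enqueue []
Visit 1, enqueue []

BFS order: [2, 0, 5, 4, 6, 3, 7, 1]


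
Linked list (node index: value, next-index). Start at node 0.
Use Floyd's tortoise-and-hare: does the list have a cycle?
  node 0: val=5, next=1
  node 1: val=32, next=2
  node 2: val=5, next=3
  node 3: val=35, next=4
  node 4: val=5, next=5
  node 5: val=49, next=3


Floyd's tortoise (slow, +1) and hare (fast, +2):
  init: slow=0, fast=0
  step 1: slow=1, fast=2
  step 2: slow=2, fast=4
  step 3: slow=3, fast=3
  slow == fast at node 3: cycle detected

Cycle: yes


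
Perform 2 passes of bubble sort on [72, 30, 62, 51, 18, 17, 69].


Initial: [72, 30, 62, 51, 18, 17, 69]
Pass 1: [30, 62, 51, 18, 17, 69, 72] (6 swaps)
Pass 2: [30, 51, 18, 17, 62, 69, 72] (3 swaps)

After 2 passes: [30, 51, 18, 17, 62, 69, 72]


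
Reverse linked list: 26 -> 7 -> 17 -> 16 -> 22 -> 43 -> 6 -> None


Step 1: curr=26, set curr.next=prev(None) | reversed so far: 26
Step 2: curr=7, set curr.next=prev(26) | reversed so far: 7 -> 26
Step 3: curr=17, set curr.next=prev(7) | reversed so far: 17 -> 7 -> 26
Step 4: curr=16, set curr.next=prev(17) | reversed so far: 16 -> 17 -> 7 -> 26
Step 5: curr=22, set curr.next=prev(16) | reversed so far: 22 -> 16 -> 17 -> 7 -> 26
Step 6: curr=43, set curr.next=prev(22) | reversed so far: 43 -> 22 -> 16 -> 17 -> 7 -> 26
Step 7: curr=6, set curr.next=prev(43) | reversed so far: 6 -> 43 -> 22 -> 16 -> 17 -> 7 -> 26

6 -> 43 -> 22 -> 16 -> 17 -> 7 -> 26 -> None


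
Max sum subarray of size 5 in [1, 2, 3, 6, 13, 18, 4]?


[0:5]: 25
[1:6]: 42
[2:7]: 44

Max: 44 at [2:7]


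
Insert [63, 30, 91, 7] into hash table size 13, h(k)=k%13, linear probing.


Insert 63: h=11 -> slot 11
Insert 30: h=4 -> slot 4
Insert 91: h=0 -> slot 0
Insert 7: h=7 -> slot 7

Table: [91, None, None, None, 30, None, None, 7, None, None, None, 63, None]


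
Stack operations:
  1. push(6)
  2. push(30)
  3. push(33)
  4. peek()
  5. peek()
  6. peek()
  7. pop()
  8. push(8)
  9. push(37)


push(6) -> [6]
push(30) -> [6, 30]
push(33) -> [6, 30, 33]
peek()->33
peek()->33
peek()->33
pop()->33, [6, 30]
push(8) -> [6, 30, 8]
push(37) -> [6, 30, 8, 37]

Final stack: [6, 30, 8, 37]


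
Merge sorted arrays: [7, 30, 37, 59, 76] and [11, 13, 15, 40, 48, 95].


Take 7 from A
Take 11 from B
Take 13 from B
Take 15 from B
Take 30 from A
Take 37 from A
Take 40 from B
Take 48 from B
Take 59 from A
Take 76 from A

Merged: [7, 11, 13, 15, 30, 37, 40, 48, 59, 76, 95]


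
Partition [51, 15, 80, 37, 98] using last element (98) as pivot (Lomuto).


Pivot: 98
  51 <= 98: advance i (no swap)
  15 <= 98: advance i (no swap)
  80 <= 98: advance i (no swap)
  37 <= 98: advance i (no swap)
Place pivot at 4: [51, 15, 80, 37, 98]

Partitioned: [51, 15, 80, 37, 98]


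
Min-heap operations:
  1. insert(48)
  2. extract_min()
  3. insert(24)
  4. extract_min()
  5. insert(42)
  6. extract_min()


insert(48) -> [48]
extract_min()->48, []
insert(24) -> [24]
extract_min()->24, []
insert(42) -> [42]
extract_min()->42, []

Final heap: []


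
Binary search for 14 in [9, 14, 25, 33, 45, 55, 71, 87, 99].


Step 1: lo=0, hi=8, mid=4, val=45
Step 2: lo=0, hi=3, mid=1, val=14

Found at index 1


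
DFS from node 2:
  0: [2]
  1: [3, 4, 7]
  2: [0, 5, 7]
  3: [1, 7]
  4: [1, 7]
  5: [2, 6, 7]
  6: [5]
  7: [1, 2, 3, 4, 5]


Visit 2, push [7, 5, 0]
Visit 0, push []
Visit 5, push [7, 6]
Visit 6, push []
Visit 7, push [4, 3, 1]
Visit 1, push [4, 3]
Visit 3, push []
Visit 4, push []

DFS order: [2, 0, 5, 6, 7, 1, 3, 4]


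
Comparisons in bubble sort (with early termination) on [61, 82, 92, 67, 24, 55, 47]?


Algorithm: bubble sort (with early termination)
Input: [61, 82, 92, 67, 24, 55, 47]
Sorted: [24, 47, 55, 61, 67, 82, 92]

21


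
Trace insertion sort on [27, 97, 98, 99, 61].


Initial: [27, 97, 98, 99, 61]
Insert 97: [27, 97, 98, 99, 61]
Insert 98: [27, 97, 98, 99, 61]
Insert 99: [27, 97, 98, 99, 61]
Insert 61: [27, 61, 97, 98, 99]

Sorted: [27, 61, 97, 98, 99]


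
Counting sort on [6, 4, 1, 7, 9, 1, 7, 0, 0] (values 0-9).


Input: [6, 4, 1, 7, 9, 1, 7, 0, 0]
Counts: [2, 2, 0, 0, 1, 0, 1, 2, 0, 1]

Sorted: [0, 0, 1, 1, 4, 6, 7, 7, 9]


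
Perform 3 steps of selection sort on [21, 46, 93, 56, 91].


Initial: [21, 46, 93, 56, 91]
Step 1: min=21 at 0
  Swap: [21, 46, 93, 56, 91]
Step 2: min=46 at 1
  Swap: [21, 46, 93, 56, 91]
Step 3: min=56 at 3
  Swap: [21, 46, 56, 93, 91]

After 3 steps: [21, 46, 56, 93, 91]


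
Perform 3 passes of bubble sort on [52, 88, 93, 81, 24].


Initial: [52, 88, 93, 81, 24]
Pass 1: [52, 88, 81, 24, 93] (2 swaps)
Pass 2: [52, 81, 24, 88, 93] (2 swaps)
Pass 3: [52, 24, 81, 88, 93] (1 swaps)

After 3 passes: [52, 24, 81, 88, 93]


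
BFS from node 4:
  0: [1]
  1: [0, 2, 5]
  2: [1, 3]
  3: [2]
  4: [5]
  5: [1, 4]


Visit 4, enqueue [5]
Visit 5, enqueue [1]
Visit 1, enqueue [0, 2]
Visit 0, enqueue []
Visit 2, enqueue [3]
Visit 3, enqueue []

BFS order: [4, 5, 1, 0, 2, 3]


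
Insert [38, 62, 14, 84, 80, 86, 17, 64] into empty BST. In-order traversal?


Insert 38: root
Insert 62: R from 38
Insert 14: L from 38
Insert 84: R from 38 -> R from 62
Insert 80: R from 38 -> R from 62 -> L from 84
Insert 86: R from 38 -> R from 62 -> R from 84
Insert 17: L from 38 -> R from 14
Insert 64: R from 38 -> R from 62 -> L from 84 -> L from 80

In-order: [14, 17, 38, 62, 64, 80, 84, 86]


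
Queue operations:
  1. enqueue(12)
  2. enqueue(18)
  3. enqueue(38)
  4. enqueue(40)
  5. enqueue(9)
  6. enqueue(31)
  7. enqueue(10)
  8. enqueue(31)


enqueue(12) -> [12]
enqueue(18) -> [12, 18]
enqueue(38) -> [12, 18, 38]
enqueue(40) -> [12, 18, 38, 40]
enqueue(9) -> [12, 18, 38, 40, 9]
enqueue(31) -> [12, 18, 38, 40, 9, 31]
enqueue(10) -> [12, 18, 38, 40, 9, 31, 10]
enqueue(31) -> [12, 18, 38, 40, 9, 31, 10, 31]

Final queue: [12, 18, 38, 40, 9, 31, 10, 31]


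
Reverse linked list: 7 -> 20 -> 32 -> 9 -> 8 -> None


Step 1: curr=7, set curr.next=prev(None) | reversed so far: 7
Step 2: curr=20, set curr.next=prev(7) | reversed so far: 20 -> 7
Step 3: curr=32, set curr.next=prev(20) | reversed so far: 32 -> 20 -> 7
Step 4: curr=9, set curr.next=prev(32) | reversed so far: 9 -> 32 -> 20 -> 7
Step 5: curr=8, set curr.next=prev(9) | reversed so far: 8 -> 9 -> 32 -> 20 -> 7

8 -> 9 -> 32 -> 20 -> 7 -> None


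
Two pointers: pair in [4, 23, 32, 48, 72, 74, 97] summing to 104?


lo=0(4)+hi=6(97)=101
lo=1(23)+hi=6(97)=120
lo=1(23)+hi=5(74)=97
lo=2(32)+hi=5(74)=106
lo=2(32)+hi=4(72)=104

Yes: 32+72=104


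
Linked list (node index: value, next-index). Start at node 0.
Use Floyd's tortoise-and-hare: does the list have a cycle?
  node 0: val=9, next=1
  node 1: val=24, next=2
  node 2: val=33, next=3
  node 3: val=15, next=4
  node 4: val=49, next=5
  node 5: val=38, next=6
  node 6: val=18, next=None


Floyd's tortoise (slow, +1) and hare (fast, +2):
  init: slow=0, fast=0
  step 1: slow=1, fast=2
  step 2: slow=2, fast=4
  step 3: slow=3, fast=6
  step 4: fast -> None, no cycle

Cycle: no


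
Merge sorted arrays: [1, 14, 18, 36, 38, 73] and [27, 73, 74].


Take 1 from A
Take 14 from A
Take 18 from A
Take 27 from B
Take 36 from A
Take 38 from A
Take 73 from A

Merged: [1, 14, 18, 27, 36, 38, 73, 73, 74]


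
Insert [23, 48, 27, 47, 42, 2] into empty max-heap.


Insert 23: [23]
Insert 48: [48, 23]
Insert 27: [48, 23, 27]
Insert 47: [48, 47, 27, 23]
Insert 42: [48, 47, 27, 23, 42]
Insert 2: [48, 47, 27, 23, 42, 2]

Final heap: [48, 47, 27, 23, 42, 2]


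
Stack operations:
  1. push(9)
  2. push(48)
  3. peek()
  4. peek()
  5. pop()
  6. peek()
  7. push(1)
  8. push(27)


push(9) -> [9]
push(48) -> [9, 48]
peek()->48
peek()->48
pop()->48, [9]
peek()->9
push(1) -> [9, 1]
push(27) -> [9, 1, 27]

Final stack: [9, 1, 27]


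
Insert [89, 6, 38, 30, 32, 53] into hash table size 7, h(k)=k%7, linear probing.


Insert 89: h=5 -> slot 5
Insert 6: h=6 -> slot 6
Insert 38: h=3 -> slot 3
Insert 30: h=2 -> slot 2
Insert 32: h=4 -> slot 4
Insert 53: h=4, 3 probes -> slot 0

Table: [53, None, 30, 38, 32, 89, 6]


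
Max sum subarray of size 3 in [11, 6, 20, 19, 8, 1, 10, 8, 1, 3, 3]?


[0:3]: 37
[1:4]: 45
[2:5]: 47
[3:6]: 28
[4:7]: 19
[5:8]: 19
[6:9]: 19
[7:10]: 12
[8:11]: 7

Max: 47 at [2:5]


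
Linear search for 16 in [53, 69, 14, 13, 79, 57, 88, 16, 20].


i=0: 53!=16
i=1: 69!=16
i=2: 14!=16
i=3: 13!=16
i=4: 79!=16
i=5: 57!=16
i=6: 88!=16
i=7: 16==16 found!

Found at 7, 8 comps


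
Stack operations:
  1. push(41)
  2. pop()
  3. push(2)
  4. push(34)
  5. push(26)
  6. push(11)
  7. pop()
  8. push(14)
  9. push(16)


push(41) -> [41]
pop()->41, []
push(2) -> [2]
push(34) -> [2, 34]
push(26) -> [2, 34, 26]
push(11) -> [2, 34, 26, 11]
pop()->11, [2, 34, 26]
push(14) -> [2, 34, 26, 14]
push(16) -> [2, 34, 26, 14, 16]

Final stack: [2, 34, 26, 14, 16]


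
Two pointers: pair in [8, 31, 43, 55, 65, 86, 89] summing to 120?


lo=0(8)+hi=6(89)=97
lo=1(31)+hi=6(89)=120

Yes: 31+89=120


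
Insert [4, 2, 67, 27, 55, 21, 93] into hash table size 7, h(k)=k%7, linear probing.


Insert 4: h=4 -> slot 4
Insert 2: h=2 -> slot 2
Insert 67: h=4, 1 probes -> slot 5
Insert 27: h=6 -> slot 6
Insert 55: h=6, 1 probes -> slot 0
Insert 21: h=0, 1 probes -> slot 1
Insert 93: h=2, 1 probes -> slot 3

Table: [55, 21, 2, 93, 4, 67, 27]


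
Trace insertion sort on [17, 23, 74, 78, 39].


Initial: [17, 23, 74, 78, 39]
Insert 23: [17, 23, 74, 78, 39]
Insert 74: [17, 23, 74, 78, 39]
Insert 78: [17, 23, 74, 78, 39]
Insert 39: [17, 23, 39, 74, 78]

Sorted: [17, 23, 39, 74, 78]


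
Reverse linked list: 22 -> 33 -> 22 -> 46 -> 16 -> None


Step 1: curr=22, set curr.next=prev(None) | reversed so far: 22
Step 2: curr=33, set curr.next=prev(22) | reversed so far: 33 -> 22
Step 3: curr=22, set curr.next=prev(33) | reversed so far: 22 -> 33 -> 22
Step 4: curr=46, set curr.next=prev(22) | reversed so far: 46 -> 22 -> 33 -> 22
Step 5: curr=16, set curr.next=prev(46) | reversed so far: 16 -> 46 -> 22 -> 33 -> 22

16 -> 46 -> 22 -> 33 -> 22 -> None


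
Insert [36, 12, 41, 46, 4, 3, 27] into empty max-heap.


Insert 36: [36]
Insert 12: [36, 12]
Insert 41: [41, 12, 36]
Insert 46: [46, 41, 36, 12]
Insert 4: [46, 41, 36, 12, 4]
Insert 3: [46, 41, 36, 12, 4, 3]
Insert 27: [46, 41, 36, 12, 4, 3, 27]

Final heap: [46, 41, 36, 12, 4, 3, 27]


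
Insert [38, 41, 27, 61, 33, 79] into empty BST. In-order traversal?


Insert 38: root
Insert 41: R from 38
Insert 27: L from 38
Insert 61: R from 38 -> R from 41
Insert 33: L from 38 -> R from 27
Insert 79: R from 38 -> R from 41 -> R from 61

In-order: [27, 33, 38, 41, 61, 79]


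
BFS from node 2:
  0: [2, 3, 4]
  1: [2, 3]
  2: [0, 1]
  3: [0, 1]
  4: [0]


Visit 2, enqueue [0, 1]
Visit 0, enqueue [3, 4]
Visit 1, enqueue []
Visit 3, enqueue []
Visit 4, enqueue []

BFS order: [2, 0, 1, 3, 4]


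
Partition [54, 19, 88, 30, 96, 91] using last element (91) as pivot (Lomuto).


Pivot: 91
  54 <= 91: advance i (no swap)
  19 <= 91: advance i (no swap)
  88 <= 91: advance i (no swap)
  30 <= 91: advance i (no swap)
Place pivot at 4: [54, 19, 88, 30, 91, 96]

Partitioned: [54, 19, 88, 30, 91, 96]


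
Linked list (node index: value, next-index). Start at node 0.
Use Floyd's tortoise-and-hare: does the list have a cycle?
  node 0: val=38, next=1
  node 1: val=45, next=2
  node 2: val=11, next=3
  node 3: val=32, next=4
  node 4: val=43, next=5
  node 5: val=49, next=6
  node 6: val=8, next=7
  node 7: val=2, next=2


Floyd's tortoise (slow, +1) and hare (fast, +2):
  init: slow=0, fast=0
  step 1: slow=1, fast=2
  step 2: slow=2, fast=4
  step 3: slow=3, fast=6
  step 4: slow=4, fast=2
  step 5: slow=5, fast=4
  step 6: slow=6, fast=6
  slow == fast at node 6: cycle detected

Cycle: yes


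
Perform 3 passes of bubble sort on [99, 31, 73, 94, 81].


Initial: [99, 31, 73, 94, 81]
Pass 1: [31, 73, 94, 81, 99] (4 swaps)
Pass 2: [31, 73, 81, 94, 99] (1 swaps)
Pass 3: [31, 73, 81, 94, 99] (0 swaps)

After 3 passes: [31, 73, 81, 94, 99]


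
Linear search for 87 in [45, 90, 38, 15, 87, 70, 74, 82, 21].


i=0: 45!=87
i=1: 90!=87
i=2: 38!=87
i=3: 15!=87
i=4: 87==87 found!

Found at 4, 5 comps


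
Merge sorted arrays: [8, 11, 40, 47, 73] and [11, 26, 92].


Take 8 from A
Take 11 from A
Take 11 from B
Take 26 from B
Take 40 from A
Take 47 from A
Take 73 from A

Merged: [8, 11, 11, 26, 40, 47, 73, 92]


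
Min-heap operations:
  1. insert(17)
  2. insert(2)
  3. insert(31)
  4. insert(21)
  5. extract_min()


insert(17) -> [17]
insert(2) -> [2, 17]
insert(31) -> [2, 17, 31]
insert(21) -> [2, 17, 31, 21]
extract_min()->2, [17, 21, 31]

Final heap: [17, 21, 31]


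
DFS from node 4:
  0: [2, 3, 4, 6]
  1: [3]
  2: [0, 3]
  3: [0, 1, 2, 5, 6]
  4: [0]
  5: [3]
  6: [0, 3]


Visit 4, push [0]
Visit 0, push [6, 3, 2]
Visit 2, push [3]
Visit 3, push [6, 5, 1]
Visit 1, push []
Visit 5, push []
Visit 6, push []

DFS order: [4, 0, 2, 3, 1, 5, 6]


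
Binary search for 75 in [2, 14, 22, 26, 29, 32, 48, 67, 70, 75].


Step 1: lo=0, hi=9, mid=4, val=29
Step 2: lo=5, hi=9, mid=7, val=67
Step 3: lo=8, hi=9, mid=8, val=70
Step 4: lo=9, hi=9, mid=9, val=75

Found at index 9


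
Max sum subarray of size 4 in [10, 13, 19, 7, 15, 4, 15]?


[0:4]: 49
[1:5]: 54
[2:6]: 45
[3:7]: 41

Max: 54 at [1:5]


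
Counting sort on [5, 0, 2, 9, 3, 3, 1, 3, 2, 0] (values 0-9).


Input: [5, 0, 2, 9, 3, 3, 1, 3, 2, 0]
Counts: [2, 1, 2, 3, 0, 1, 0, 0, 0, 1]

Sorted: [0, 0, 1, 2, 2, 3, 3, 3, 5, 9]


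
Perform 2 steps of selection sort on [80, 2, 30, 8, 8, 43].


Initial: [80, 2, 30, 8, 8, 43]
Step 1: min=2 at 1
  Swap: [2, 80, 30, 8, 8, 43]
Step 2: min=8 at 3
  Swap: [2, 8, 30, 80, 8, 43]

After 2 steps: [2, 8, 30, 80, 8, 43]


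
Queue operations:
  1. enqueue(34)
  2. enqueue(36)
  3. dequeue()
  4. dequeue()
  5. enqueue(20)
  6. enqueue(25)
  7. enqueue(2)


enqueue(34) -> [34]
enqueue(36) -> [34, 36]
dequeue()->34, [36]
dequeue()->36, []
enqueue(20) -> [20]
enqueue(25) -> [20, 25]
enqueue(2) -> [20, 25, 2]

Final queue: [20, 25, 2]


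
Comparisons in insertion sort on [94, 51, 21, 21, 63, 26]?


Algorithm: insertion sort
Input: [94, 51, 21, 21, 63, 26]
Sorted: [21, 21, 26, 51, 63, 94]

12


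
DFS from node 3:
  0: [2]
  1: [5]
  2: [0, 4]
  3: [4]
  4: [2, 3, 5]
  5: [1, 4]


Visit 3, push [4]
Visit 4, push [5, 2]
Visit 2, push [0]
Visit 0, push []
Visit 5, push [1]
Visit 1, push []

DFS order: [3, 4, 2, 0, 5, 1]


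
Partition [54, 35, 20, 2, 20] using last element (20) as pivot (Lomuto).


Pivot: 20
  20 <= 20: swap -> [20, 35, 54, 2, 20]
  2 <= 20: swap -> [20, 2, 54, 35, 20]
Place pivot at 2: [20, 2, 20, 35, 54]

Partitioned: [20, 2, 20, 35, 54]


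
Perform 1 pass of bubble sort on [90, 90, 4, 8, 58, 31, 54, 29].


Initial: [90, 90, 4, 8, 58, 31, 54, 29]
Pass 1: [90, 4, 8, 58, 31, 54, 29, 90] (6 swaps)

After 1 pass: [90, 4, 8, 58, 31, 54, 29, 90]


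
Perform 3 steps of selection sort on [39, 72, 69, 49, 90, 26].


Initial: [39, 72, 69, 49, 90, 26]
Step 1: min=26 at 5
  Swap: [26, 72, 69, 49, 90, 39]
Step 2: min=39 at 5
  Swap: [26, 39, 69, 49, 90, 72]
Step 3: min=49 at 3
  Swap: [26, 39, 49, 69, 90, 72]

After 3 steps: [26, 39, 49, 69, 90, 72]


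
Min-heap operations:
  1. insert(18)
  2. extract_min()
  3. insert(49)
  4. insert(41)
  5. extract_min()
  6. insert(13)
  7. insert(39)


insert(18) -> [18]
extract_min()->18, []
insert(49) -> [49]
insert(41) -> [41, 49]
extract_min()->41, [49]
insert(13) -> [13, 49]
insert(39) -> [13, 49, 39]

Final heap: [13, 49, 39]


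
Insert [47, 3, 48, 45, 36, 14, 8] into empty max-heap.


Insert 47: [47]
Insert 3: [47, 3]
Insert 48: [48, 3, 47]
Insert 45: [48, 45, 47, 3]
Insert 36: [48, 45, 47, 3, 36]
Insert 14: [48, 45, 47, 3, 36, 14]
Insert 8: [48, 45, 47, 3, 36, 14, 8]

Final heap: [48, 45, 47, 3, 36, 14, 8]


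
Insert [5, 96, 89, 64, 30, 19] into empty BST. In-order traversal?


Insert 5: root
Insert 96: R from 5
Insert 89: R from 5 -> L from 96
Insert 64: R from 5 -> L from 96 -> L from 89
Insert 30: R from 5 -> L from 96 -> L from 89 -> L from 64
Insert 19: R from 5 -> L from 96 -> L from 89 -> L from 64 -> L from 30

In-order: [5, 19, 30, 64, 89, 96]


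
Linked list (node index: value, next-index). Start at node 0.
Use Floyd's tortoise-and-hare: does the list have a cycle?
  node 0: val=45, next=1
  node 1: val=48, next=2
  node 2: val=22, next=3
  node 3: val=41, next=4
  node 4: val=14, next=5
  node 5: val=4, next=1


Floyd's tortoise (slow, +1) and hare (fast, +2):
  init: slow=0, fast=0
  step 1: slow=1, fast=2
  step 2: slow=2, fast=4
  step 3: slow=3, fast=1
  step 4: slow=4, fast=3
  step 5: slow=5, fast=5
  slow == fast at node 5: cycle detected

Cycle: yes


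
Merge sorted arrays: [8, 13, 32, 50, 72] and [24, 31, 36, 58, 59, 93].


Take 8 from A
Take 13 from A
Take 24 from B
Take 31 from B
Take 32 from A
Take 36 from B
Take 50 from A
Take 58 from B
Take 59 from B
Take 72 from A

Merged: [8, 13, 24, 31, 32, 36, 50, 58, 59, 72, 93]


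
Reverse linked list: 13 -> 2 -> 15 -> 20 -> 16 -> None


Step 1: curr=13, set curr.next=prev(None) | reversed so far: 13
Step 2: curr=2, set curr.next=prev(13) | reversed so far: 2 -> 13
Step 3: curr=15, set curr.next=prev(2) | reversed so far: 15 -> 2 -> 13
Step 4: curr=20, set curr.next=prev(15) | reversed so far: 20 -> 15 -> 2 -> 13
Step 5: curr=16, set curr.next=prev(20) | reversed so far: 16 -> 20 -> 15 -> 2 -> 13

16 -> 20 -> 15 -> 2 -> 13 -> None


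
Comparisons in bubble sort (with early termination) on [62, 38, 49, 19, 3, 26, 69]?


Algorithm: bubble sort (with early termination)
Input: [62, 38, 49, 19, 3, 26, 69]
Sorted: [3, 19, 26, 38, 49, 62, 69]

20


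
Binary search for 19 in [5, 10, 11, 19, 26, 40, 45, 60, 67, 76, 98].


Step 1: lo=0, hi=10, mid=5, val=40
Step 2: lo=0, hi=4, mid=2, val=11
Step 3: lo=3, hi=4, mid=3, val=19

Found at index 3


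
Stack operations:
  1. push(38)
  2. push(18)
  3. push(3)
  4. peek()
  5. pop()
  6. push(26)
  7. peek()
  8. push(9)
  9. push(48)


push(38) -> [38]
push(18) -> [38, 18]
push(3) -> [38, 18, 3]
peek()->3
pop()->3, [38, 18]
push(26) -> [38, 18, 26]
peek()->26
push(9) -> [38, 18, 26, 9]
push(48) -> [38, 18, 26, 9, 48]

Final stack: [38, 18, 26, 9, 48]


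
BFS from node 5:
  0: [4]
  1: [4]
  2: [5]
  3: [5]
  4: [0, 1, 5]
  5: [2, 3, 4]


Visit 5, enqueue [2, 3, 4]
Visit 2, enqueue []
Visit 3, enqueue []
Visit 4, enqueue [0, 1]
Visit 0, enqueue []
Visit 1, enqueue []

BFS order: [5, 2, 3, 4, 0, 1]


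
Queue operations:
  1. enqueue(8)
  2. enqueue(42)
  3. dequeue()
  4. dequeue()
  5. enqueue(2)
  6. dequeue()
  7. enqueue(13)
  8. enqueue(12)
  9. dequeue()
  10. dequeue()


enqueue(8) -> [8]
enqueue(42) -> [8, 42]
dequeue()->8, [42]
dequeue()->42, []
enqueue(2) -> [2]
dequeue()->2, []
enqueue(13) -> [13]
enqueue(12) -> [13, 12]
dequeue()->13, [12]
dequeue()->12, []

Final queue: []


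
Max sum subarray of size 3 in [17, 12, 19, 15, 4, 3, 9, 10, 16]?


[0:3]: 48
[1:4]: 46
[2:5]: 38
[3:6]: 22
[4:7]: 16
[5:8]: 22
[6:9]: 35

Max: 48 at [0:3]


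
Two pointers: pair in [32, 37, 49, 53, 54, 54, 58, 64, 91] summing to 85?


lo=0(32)+hi=8(91)=123
lo=0(32)+hi=7(64)=96
lo=0(32)+hi=6(58)=90
lo=0(32)+hi=5(54)=86
lo=0(32)+hi=4(54)=86
lo=0(32)+hi=3(53)=85

Yes: 32+53=85


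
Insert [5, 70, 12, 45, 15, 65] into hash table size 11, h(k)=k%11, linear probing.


Insert 5: h=5 -> slot 5
Insert 70: h=4 -> slot 4
Insert 12: h=1 -> slot 1
Insert 45: h=1, 1 probes -> slot 2
Insert 15: h=4, 2 probes -> slot 6
Insert 65: h=10 -> slot 10

Table: [None, 12, 45, None, 70, 5, 15, None, None, None, 65]


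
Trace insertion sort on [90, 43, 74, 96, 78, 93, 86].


Initial: [90, 43, 74, 96, 78, 93, 86]
Insert 43: [43, 90, 74, 96, 78, 93, 86]
Insert 74: [43, 74, 90, 96, 78, 93, 86]
Insert 96: [43, 74, 90, 96, 78, 93, 86]
Insert 78: [43, 74, 78, 90, 96, 93, 86]
Insert 93: [43, 74, 78, 90, 93, 96, 86]
Insert 86: [43, 74, 78, 86, 90, 93, 96]

Sorted: [43, 74, 78, 86, 90, 93, 96]


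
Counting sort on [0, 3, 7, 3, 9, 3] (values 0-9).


Input: [0, 3, 7, 3, 9, 3]
Counts: [1, 0, 0, 3, 0, 0, 0, 1, 0, 1]

Sorted: [0, 3, 3, 3, 7, 9]


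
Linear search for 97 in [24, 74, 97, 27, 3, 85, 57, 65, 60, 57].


i=0: 24!=97
i=1: 74!=97
i=2: 97==97 found!

Found at 2, 3 comps


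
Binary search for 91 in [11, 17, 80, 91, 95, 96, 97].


Step 1: lo=0, hi=6, mid=3, val=91

Found at index 3


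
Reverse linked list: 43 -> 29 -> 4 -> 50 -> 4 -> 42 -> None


Step 1: curr=43, set curr.next=prev(None) | reversed so far: 43
Step 2: curr=29, set curr.next=prev(43) | reversed so far: 29 -> 43
Step 3: curr=4, set curr.next=prev(29) | reversed so far: 4 -> 29 -> 43
Step 4: curr=50, set curr.next=prev(4) | reversed so far: 50 -> 4 -> 29 -> 43
Step 5: curr=4, set curr.next=prev(50) | reversed so far: 4 -> 50 -> 4 -> 29 -> 43
Step 6: curr=42, set curr.next=prev(4) | reversed so far: 42 -> 4 -> 50 -> 4 -> 29 -> 43

42 -> 4 -> 50 -> 4 -> 29 -> 43 -> None


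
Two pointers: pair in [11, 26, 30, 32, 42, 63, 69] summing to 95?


lo=0(11)+hi=6(69)=80
lo=1(26)+hi=6(69)=95

Yes: 26+69=95


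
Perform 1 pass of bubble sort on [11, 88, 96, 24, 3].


Initial: [11, 88, 96, 24, 3]
Pass 1: [11, 88, 24, 3, 96] (2 swaps)

After 1 pass: [11, 88, 24, 3, 96]


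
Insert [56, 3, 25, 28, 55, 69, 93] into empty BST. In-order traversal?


Insert 56: root
Insert 3: L from 56
Insert 25: L from 56 -> R from 3
Insert 28: L from 56 -> R from 3 -> R from 25
Insert 55: L from 56 -> R from 3 -> R from 25 -> R from 28
Insert 69: R from 56
Insert 93: R from 56 -> R from 69

In-order: [3, 25, 28, 55, 56, 69, 93]


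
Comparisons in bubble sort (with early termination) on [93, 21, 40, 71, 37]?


Algorithm: bubble sort (with early termination)
Input: [93, 21, 40, 71, 37]
Sorted: [21, 37, 40, 71, 93]

10


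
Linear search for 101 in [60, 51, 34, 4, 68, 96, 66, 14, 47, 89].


i=0: 60!=101
i=1: 51!=101
i=2: 34!=101
i=3: 4!=101
i=4: 68!=101
i=5: 96!=101
i=6: 66!=101
i=7: 14!=101
i=8: 47!=101
i=9: 89!=101

Not found, 10 comps


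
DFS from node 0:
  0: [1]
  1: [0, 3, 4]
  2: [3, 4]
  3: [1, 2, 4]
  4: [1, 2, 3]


Visit 0, push [1]
Visit 1, push [4, 3]
Visit 3, push [4, 2]
Visit 2, push [4]
Visit 4, push []

DFS order: [0, 1, 3, 2, 4]


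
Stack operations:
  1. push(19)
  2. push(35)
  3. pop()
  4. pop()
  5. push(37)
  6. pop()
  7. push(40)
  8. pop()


push(19) -> [19]
push(35) -> [19, 35]
pop()->35, [19]
pop()->19, []
push(37) -> [37]
pop()->37, []
push(40) -> [40]
pop()->40, []

Final stack: []


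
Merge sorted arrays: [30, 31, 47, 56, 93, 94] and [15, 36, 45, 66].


Take 15 from B
Take 30 from A
Take 31 from A
Take 36 from B
Take 45 from B
Take 47 from A
Take 56 from A
Take 66 from B

Merged: [15, 30, 31, 36, 45, 47, 56, 66, 93, 94]


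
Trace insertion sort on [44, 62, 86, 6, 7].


Initial: [44, 62, 86, 6, 7]
Insert 62: [44, 62, 86, 6, 7]
Insert 86: [44, 62, 86, 6, 7]
Insert 6: [6, 44, 62, 86, 7]
Insert 7: [6, 7, 44, 62, 86]

Sorted: [6, 7, 44, 62, 86]


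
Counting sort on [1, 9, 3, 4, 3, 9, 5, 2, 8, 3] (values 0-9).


Input: [1, 9, 3, 4, 3, 9, 5, 2, 8, 3]
Counts: [0, 1, 1, 3, 1, 1, 0, 0, 1, 2]

Sorted: [1, 2, 3, 3, 3, 4, 5, 8, 9, 9]


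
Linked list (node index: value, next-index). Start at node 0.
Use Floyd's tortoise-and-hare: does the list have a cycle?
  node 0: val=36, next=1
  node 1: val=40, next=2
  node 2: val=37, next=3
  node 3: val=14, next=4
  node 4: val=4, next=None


Floyd's tortoise (slow, +1) and hare (fast, +2):
  init: slow=0, fast=0
  step 1: slow=1, fast=2
  step 2: slow=2, fast=4
  step 3: fast -> None, no cycle

Cycle: no


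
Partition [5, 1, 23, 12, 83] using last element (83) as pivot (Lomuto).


Pivot: 83
  5 <= 83: advance i (no swap)
  1 <= 83: advance i (no swap)
  23 <= 83: advance i (no swap)
  12 <= 83: advance i (no swap)
Place pivot at 4: [5, 1, 23, 12, 83]

Partitioned: [5, 1, 23, 12, 83]


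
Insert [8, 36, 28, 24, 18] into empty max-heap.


Insert 8: [8]
Insert 36: [36, 8]
Insert 28: [36, 8, 28]
Insert 24: [36, 24, 28, 8]
Insert 18: [36, 24, 28, 8, 18]

Final heap: [36, 24, 28, 8, 18]


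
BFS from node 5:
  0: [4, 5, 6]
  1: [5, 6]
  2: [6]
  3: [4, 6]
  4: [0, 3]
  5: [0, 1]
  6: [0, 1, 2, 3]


Visit 5, enqueue [0, 1]
Visit 0, enqueue [4, 6]
Visit 1, enqueue []
Visit 4, enqueue [3]
Visit 6, enqueue [2]
Visit 3, enqueue []
Visit 2, enqueue []

BFS order: [5, 0, 1, 4, 6, 3, 2]


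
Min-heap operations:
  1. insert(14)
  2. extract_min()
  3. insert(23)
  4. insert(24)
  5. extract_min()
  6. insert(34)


insert(14) -> [14]
extract_min()->14, []
insert(23) -> [23]
insert(24) -> [23, 24]
extract_min()->23, [24]
insert(34) -> [24, 34]

Final heap: [24, 34]


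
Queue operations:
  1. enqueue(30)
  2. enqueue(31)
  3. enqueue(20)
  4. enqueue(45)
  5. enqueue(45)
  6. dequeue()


enqueue(30) -> [30]
enqueue(31) -> [30, 31]
enqueue(20) -> [30, 31, 20]
enqueue(45) -> [30, 31, 20, 45]
enqueue(45) -> [30, 31, 20, 45, 45]
dequeue()->30, [31, 20, 45, 45]

Final queue: [31, 20, 45, 45]


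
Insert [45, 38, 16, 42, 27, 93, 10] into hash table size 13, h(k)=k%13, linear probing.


Insert 45: h=6 -> slot 6
Insert 38: h=12 -> slot 12
Insert 16: h=3 -> slot 3
Insert 42: h=3, 1 probes -> slot 4
Insert 27: h=1 -> slot 1
Insert 93: h=2 -> slot 2
Insert 10: h=10 -> slot 10

Table: [None, 27, 93, 16, 42, None, 45, None, None, None, 10, None, 38]


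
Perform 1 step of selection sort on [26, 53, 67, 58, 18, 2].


Initial: [26, 53, 67, 58, 18, 2]
Step 1: min=2 at 5
  Swap: [2, 53, 67, 58, 18, 26]

After 1 step: [2, 53, 67, 58, 18, 26]


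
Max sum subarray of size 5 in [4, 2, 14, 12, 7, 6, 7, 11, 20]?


[0:5]: 39
[1:6]: 41
[2:7]: 46
[3:8]: 43
[4:9]: 51

Max: 51 at [4:9]


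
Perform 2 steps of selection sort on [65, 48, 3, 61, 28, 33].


Initial: [65, 48, 3, 61, 28, 33]
Step 1: min=3 at 2
  Swap: [3, 48, 65, 61, 28, 33]
Step 2: min=28 at 4
  Swap: [3, 28, 65, 61, 48, 33]

After 2 steps: [3, 28, 65, 61, 48, 33]


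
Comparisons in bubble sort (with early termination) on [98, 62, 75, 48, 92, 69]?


Algorithm: bubble sort (with early termination)
Input: [98, 62, 75, 48, 92, 69]
Sorted: [48, 62, 69, 75, 92, 98]

14


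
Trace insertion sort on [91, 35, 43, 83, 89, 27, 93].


Initial: [91, 35, 43, 83, 89, 27, 93]
Insert 35: [35, 91, 43, 83, 89, 27, 93]
Insert 43: [35, 43, 91, 83, 89, 27, 93]
Insert 83: [35, 43, 83, 91, 89, 27, 93]
Insert 89: [35, 43, 83, 89, 91, 27, 93]
Insert 27: [27, 35, 43, 83, 89, 91, 93]
Insert 93: [27, 35, 43, 83, 89, 91, 93]

Sorted: [27, 35, 43, 83, 89, 91, 93]


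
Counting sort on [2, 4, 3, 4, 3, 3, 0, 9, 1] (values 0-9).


Input: [2, 4, 3, 4, 3, 3, 0, 9, 1]
Counts: [1, 1, 1, 3, 2, 0, 0, 0, 0, 1]

Sorted: [0, 1, 2, 3, 3, 3, 4, 4, 9]


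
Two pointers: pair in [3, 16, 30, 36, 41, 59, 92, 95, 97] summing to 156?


lo=0(3)+hi=8(97)=100
lo=1(16)+hi=8(97)=113
lo=2(30)+hi=8(97)=127
lo=3(36)+hi=8(97)=133
lo=4(41)+hi=8(97)=138
lo=5(59)+hi=8(97)=156

Yes: 59+97=156


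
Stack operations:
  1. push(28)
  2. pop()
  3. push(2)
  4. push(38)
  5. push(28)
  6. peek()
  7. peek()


push(28) -> [28]
pop()->28, []
push(2) -> [2]
push(38) -> [2, 38]
push(28) -> [2, 38, 28]
peek()->28
peek()->28

Final stack: [2, 38, 28]


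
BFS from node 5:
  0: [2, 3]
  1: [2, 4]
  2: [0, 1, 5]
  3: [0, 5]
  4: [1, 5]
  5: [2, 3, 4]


Visit 5, enqueue [2, 3, 4]
Visit 2, enqueue [0, 1]
Visit 3, enqueue []
Visit 4, enqueue []
Visit 0, enqueue []
Visit 1, enqueue []

BFS order: [5, 2, 3, 4, 0, 1]


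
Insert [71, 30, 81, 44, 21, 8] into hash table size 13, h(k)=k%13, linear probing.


Insert 71: h=6 -> slot 6
Insert 30: h=4 -> slot 4
Insert 81: h=3 -> slot 3
Insert 44: h=5 -> slot 5
Insert 21: h=8 -> slot 8
Insert 8: h=8, 1 probes -> slot 9

Table: [None, None, None, 81, 30, 44, 71, None, 21, 8, None, None, None]


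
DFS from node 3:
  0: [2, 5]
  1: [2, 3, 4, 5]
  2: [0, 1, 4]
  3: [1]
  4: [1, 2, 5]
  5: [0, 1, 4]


Visit 3, push [1]
Visit 1, push [5, 4, 2]
Visit 2, push [4, 0]
Visit 0, push [5]
Visit 5, push [4]
Visit 4, push []

DFS order: [3, 1, 2, 0, 5, 4]


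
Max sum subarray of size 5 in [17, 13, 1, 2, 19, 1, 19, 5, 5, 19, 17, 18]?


[0:5]: 52
[1:6]: 36
[2:7]: 42
[3:8]: 46
[4:9]: 49
[5:10]: 49
[6:11]: 65
[7:12]: 64

Max: 65 at [6:11]


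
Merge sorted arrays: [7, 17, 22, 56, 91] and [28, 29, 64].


Take 7 from A
Take 17 from A
Take 22 from A
Take 28 from B
Take 29 from B
Take 56 from A
Take 64 from B

Merged: [7, 17, 22, 28, 29, 56, 64, 91]


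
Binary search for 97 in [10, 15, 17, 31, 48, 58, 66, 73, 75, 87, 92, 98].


Step 1: lo=0, hi=11, mid=5, val=58
Step 2: lo=6, hi=11, mid=8, val=75
Step 3: lo=9, hi=11, mid=10, val=92
Step 4: lo=11, hi=11, mid=11, val=98

Not found


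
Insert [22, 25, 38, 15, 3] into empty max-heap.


Insert 22: [22]
Insert 25: [25, 22]
Insert 38: [38, 22, 25]
Insert 15: [38, 22, 25, 15]
Insert 3: [38, 22, 25, 15, 3]

Final heap: [38, 22, 25, 15, 3]


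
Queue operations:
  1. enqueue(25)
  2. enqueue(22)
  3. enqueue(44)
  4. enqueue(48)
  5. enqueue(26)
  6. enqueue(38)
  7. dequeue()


enqueue(25) -> [25]
enqueue(22) -> [25, 22]
enqueue(44) -> [25, 22, 44]
enqueue(48) -> [25, 22, 44, 48]
enqueue(26) -> [25, 22, 44, 48, 26]
enqueue(38) -> [25, 22, 44, 48, 26, 38]
dequeue()->25, [22, 44, 48, 26, 38]

Final queue: [22, 44, 48, 26, 38]


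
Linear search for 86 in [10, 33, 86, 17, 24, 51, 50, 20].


i=0: 10!=86
i=1: 33!=86
i=2: 86==86 found!

Found at 2, 3 comps


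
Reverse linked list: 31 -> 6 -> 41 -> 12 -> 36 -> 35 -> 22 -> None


Step 1: curr=31, set curr.next=prev(None) | reversed so far: 31
Step 2: curr=6, set curr.next=prev(31) | reversed so far: 6 -> 31
Step 3: curr=41, set curr.next=prev(6) | reversed so far: 41 -> 6 -> 31
Step 4: curr=12, set curr.next=prev(41) | reversed so far: 12 -> 41 -> 6 -> 31
Step 5: curr=36, set curr.next=prev(12) | reversed so far: 36 -> 12 -> 41 -> 6 -> 31
Step 6: curr=35, set curr.next=prev(36) | reversed so far: 35 -> 36 -> 12 -> 41 -> 6 -> 31
Step 7: curr=22, set curr.next=prev(35) | reversed so far: 22 -> 35 -> 36 -> 12 -> 41 -> 6 -> 31

22 -> 35 -> 36 -> 12 -> 41 -> 6 -> 31 -> None
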